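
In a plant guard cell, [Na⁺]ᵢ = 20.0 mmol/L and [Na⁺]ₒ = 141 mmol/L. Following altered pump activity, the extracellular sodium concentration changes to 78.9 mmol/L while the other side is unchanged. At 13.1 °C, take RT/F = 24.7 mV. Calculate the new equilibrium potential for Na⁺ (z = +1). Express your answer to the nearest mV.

After the shift: [Na⁺]_out = 78.9, [Na⁺]_in = 20.0 mmol/L.
E_new = (24.7/1)·ln(78.9/20.0) = 24.70 · (1.3724) = 33.90 mV

34 mV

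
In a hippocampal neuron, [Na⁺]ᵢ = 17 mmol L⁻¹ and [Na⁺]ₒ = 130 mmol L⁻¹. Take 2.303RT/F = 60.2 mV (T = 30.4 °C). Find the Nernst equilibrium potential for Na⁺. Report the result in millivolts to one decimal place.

53.2 mV

E = (60.2/z) · log₁₀([Na⁺]_out/[Na⁺]_in) with z = +1.
= (60.2/1) · log₁₀(130/17) = 60.20 · log₁₀(7.647)
= 60.20 · (0.8835) = 53.19 mV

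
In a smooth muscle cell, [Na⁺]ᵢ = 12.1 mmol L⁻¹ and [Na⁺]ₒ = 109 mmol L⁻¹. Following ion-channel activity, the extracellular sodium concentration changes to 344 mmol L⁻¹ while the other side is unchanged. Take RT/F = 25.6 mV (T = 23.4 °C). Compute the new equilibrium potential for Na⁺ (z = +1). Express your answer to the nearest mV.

86 mV

After the shift: [Na⁺]_out = 344, [Na⁺]_in = 12.1 mmol L⁻¹.
E_new = (25.6/1)·ln(344/12.1) = 25.60 · (3.3474) = 85.69 mV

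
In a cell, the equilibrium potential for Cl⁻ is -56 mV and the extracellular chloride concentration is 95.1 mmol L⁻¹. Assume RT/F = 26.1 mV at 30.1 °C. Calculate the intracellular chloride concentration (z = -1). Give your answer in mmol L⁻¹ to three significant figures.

11.1 mmol L⁻¹

Nernst: E = (26.1/-1) · ln([out]/[in]), so ln([out]/[in]) = -56.0 × -1 / 26.1 = 2.1456.
[out]/[in] = e^(2.1456) = 8.547.
[in] = 95.1 / 8.547 = 11.13 mmol L⁻¹.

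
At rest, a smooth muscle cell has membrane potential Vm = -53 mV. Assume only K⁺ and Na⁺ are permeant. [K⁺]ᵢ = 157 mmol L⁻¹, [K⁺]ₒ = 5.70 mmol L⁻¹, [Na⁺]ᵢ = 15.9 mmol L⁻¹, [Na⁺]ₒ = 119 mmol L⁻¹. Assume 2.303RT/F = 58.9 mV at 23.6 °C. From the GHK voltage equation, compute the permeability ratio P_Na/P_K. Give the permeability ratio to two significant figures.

0.12

Let α = P_Na/P_K. GHK: Vm = 58.9·log₁₀[(Kₒ + α·Naₒ)/(Kᵢ + α·Naᵢ)].
10^(Vm/58.9) = 10^(-53.0/58.9) = 0.12594
So 0.12594·(Kᵢ + α·Naᵢ) = Kₒ + α·Naₒ → α = (0.12594·157.0 − 5.7) / (119.0 − 0.12594·15.9)
α = (19.77 − 5.7) / (119.0 − 2.002) = 14.07/117 = 0.1203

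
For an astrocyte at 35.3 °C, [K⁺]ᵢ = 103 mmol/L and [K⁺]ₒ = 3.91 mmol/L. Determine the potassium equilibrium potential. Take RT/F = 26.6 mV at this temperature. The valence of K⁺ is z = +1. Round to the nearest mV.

-87 mV

E = (26.6/z) · ln([K⁺]_out/[K⁺]_in) with z = +1.
= (26.6/1) · ln(3.91/103) = 26.60 · ln(0.03796)
= 26.60 · (-3.2712) = -87.01 mV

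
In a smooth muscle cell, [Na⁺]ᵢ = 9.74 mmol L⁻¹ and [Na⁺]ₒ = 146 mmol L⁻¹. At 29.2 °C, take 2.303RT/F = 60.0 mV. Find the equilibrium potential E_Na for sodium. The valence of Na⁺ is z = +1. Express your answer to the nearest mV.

E = (60.0/z) · log₁₀([Na⁺]_out/[Na⁺]_in) with z = +1.
= (60.0/1) · log₁₀(146/9.74) = 60.00 · log₁₀(14.99)
= 60.00 · (1.1758) = 70.55 mV

71 mV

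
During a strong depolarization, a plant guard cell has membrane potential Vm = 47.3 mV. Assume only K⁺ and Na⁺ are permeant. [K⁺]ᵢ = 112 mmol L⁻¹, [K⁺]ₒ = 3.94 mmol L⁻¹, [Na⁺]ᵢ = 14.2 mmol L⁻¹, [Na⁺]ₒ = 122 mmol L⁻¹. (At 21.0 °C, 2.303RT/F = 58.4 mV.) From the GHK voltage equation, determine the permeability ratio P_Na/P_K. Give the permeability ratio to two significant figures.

Let α = P_Na/P_K. GHK: Vm = 58.4·log₁₀[(Kₒ + α·Naₒ)/(Kᵢ + α·Naᵢ)].
10^(Vm/58.4) = 10^(47.3/58.4) = 6.4555
So 6.4555·(Kᵢ + α·Naᵢ) = Kₒ + α·Naₒ → α = (6.4555·112.0 − 3.94) / (122.0 − 6.4555·14.2)
α = (723 − 3.94) / (122.0 − 91.67) = 719.1/30.33 = 23.71

24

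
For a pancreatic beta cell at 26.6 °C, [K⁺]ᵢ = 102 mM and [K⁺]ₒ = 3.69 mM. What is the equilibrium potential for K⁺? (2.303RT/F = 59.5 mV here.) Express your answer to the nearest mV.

E = (59.5/z) · log₁₀([K⁺]_out/[K⁺]_in) with z = +1.
= (59.5/1) · log₁₀(3.69/102) = 59.50 · log₁₀(0.03618)
= 59.50 · (-1.4416) = -85.77 mV

-86 mV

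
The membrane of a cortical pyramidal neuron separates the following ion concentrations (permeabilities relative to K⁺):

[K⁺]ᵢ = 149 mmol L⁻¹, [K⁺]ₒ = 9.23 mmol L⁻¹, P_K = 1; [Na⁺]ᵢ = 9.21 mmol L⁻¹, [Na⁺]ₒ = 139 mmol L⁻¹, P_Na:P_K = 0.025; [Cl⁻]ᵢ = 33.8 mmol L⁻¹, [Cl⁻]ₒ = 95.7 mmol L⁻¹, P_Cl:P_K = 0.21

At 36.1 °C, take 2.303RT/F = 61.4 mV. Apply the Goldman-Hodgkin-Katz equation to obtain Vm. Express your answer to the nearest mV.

-57 mV

Vm = 61.4 · log₁₀[(Σ P·[cation]ₒ + Σ P·[anion]ᵢ) / (Σ P·[cation]ᵢ + Σ P·[anion]ₒ)]
Numerator = 1×9.23 + 0.025×139 + 0.21×33.8 = 19.8
Denominator = 1×149 + 0.025×9.21 + 0.21×95.7 = 169.3
Vm = 61.4 · log₁₀(0.11695) = 61.4 × (-0.9320) = -57.22 mV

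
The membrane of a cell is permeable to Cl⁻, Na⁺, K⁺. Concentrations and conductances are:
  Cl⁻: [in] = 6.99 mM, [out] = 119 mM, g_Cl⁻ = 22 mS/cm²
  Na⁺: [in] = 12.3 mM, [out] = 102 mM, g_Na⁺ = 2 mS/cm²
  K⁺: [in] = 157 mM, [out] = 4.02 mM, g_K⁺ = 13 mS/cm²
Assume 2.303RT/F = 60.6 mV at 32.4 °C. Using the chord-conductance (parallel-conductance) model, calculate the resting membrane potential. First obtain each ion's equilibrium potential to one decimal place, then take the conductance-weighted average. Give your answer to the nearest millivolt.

E_Cl⁻ = (60.6/-1)·log₁₀(119/6.99) = -74.6 mV
E_Na⁺ = (60.6/1)·log₁₀(102/12.3) = 55.7 mV
E_K⁺ = (60.6/1)·log₁₀(4.02/157) = -96.5 mV
Vm = (Σ gᵢEᵢ)/(Σ gᵢ) = (22·-74.6 + 2·55.7 + 13·-96.5) / (22 + 2 + 13)
= -2784.30 / 37 = -75.25 mV

-75 mV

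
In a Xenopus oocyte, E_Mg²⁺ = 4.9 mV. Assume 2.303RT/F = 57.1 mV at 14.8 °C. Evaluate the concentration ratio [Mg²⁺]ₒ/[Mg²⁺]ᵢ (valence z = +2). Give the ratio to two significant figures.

log₁₀([out]/[in]) = E·z/(57.1) = 4.9 × 2 / 57.1 = 0.1716
[out]/[in] = 10^(0.1716) = 1.485

1.5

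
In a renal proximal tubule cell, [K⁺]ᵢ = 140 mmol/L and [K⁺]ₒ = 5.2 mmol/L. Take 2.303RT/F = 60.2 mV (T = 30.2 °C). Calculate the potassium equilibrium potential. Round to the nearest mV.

E = (60.2/z) · log₁₀([K⁺]_out/[K⁺]_in) with z = +1.
= (60.2/1) · log₁₀(5.2/140) = 60.20 · log₁₀(0.03714)
= 60.20 · (-1.4301) = -86.09 mV

-86 mV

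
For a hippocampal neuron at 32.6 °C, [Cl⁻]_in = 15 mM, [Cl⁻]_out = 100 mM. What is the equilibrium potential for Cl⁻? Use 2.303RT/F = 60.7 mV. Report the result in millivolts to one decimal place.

-50.0 mV

E = (60.7/z) · log₁₀([Cl⁻]_out/[Cl⁻]_in) with z = -1.
For an anion, dividing by z = -1 reverses the sign.
= (60.7/-1) · log₁₀(100/15) = -60.70 · log₁₀(6.667)
= -60.70 · (0.8239) = -50.01 mV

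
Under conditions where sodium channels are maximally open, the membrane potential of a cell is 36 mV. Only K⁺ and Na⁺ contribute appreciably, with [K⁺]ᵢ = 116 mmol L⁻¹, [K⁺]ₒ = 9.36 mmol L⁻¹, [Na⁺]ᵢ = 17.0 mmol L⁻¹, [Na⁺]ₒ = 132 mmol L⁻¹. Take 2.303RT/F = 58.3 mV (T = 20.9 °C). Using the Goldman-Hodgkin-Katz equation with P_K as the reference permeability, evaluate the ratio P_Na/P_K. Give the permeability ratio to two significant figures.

Let α = P_Na/P_K. GHK: Vm = 58.3·log₁₀[(Kₒ + α·Naₒ)/(Kᵢ + α·Naᵢ)].
10^(Vm/58.3) = 10^(36.0/58.3) = 4.1447
So 4.1447·(Kᵢ + α·Naᵢ) = Kₒ + α·Naₒ → α = (4.1447·116.0 − 9.36) / (132.0 − 4.1447·17.0)
α = (480.8 − 9.36) / (132.0 − 70.46) = 471.4/61.54 = 7.661

7.7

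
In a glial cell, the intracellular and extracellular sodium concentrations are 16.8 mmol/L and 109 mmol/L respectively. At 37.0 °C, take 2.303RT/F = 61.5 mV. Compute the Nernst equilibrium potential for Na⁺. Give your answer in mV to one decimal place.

E = (61.5/z) · log₁₀([Na⁺]_out/[Na⁺]_in) with z = +1.
= (61.5/1) · log₁₀(109/16.8) = 61.50 · log₁₀(6.488)
= 61.50 · (0.8121) = 49.95 mV

49.9 mV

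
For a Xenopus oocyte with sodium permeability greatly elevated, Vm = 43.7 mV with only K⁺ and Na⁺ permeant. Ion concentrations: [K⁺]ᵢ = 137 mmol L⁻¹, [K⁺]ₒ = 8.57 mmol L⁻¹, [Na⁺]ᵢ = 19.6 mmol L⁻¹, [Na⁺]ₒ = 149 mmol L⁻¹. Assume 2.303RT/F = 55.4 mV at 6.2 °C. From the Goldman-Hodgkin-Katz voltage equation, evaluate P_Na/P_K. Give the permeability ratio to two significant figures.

29

Let α = P_Na/P_K. GHK: Vm = 55.4·log₁₀[(Kₒ + α·Naₒ)/(Kᵢ + α·Naᵢ)].
10^(Vm/55.4) = 10^(43.7/55.4) = 6.1491
So 6.1491·(Kᵢ + α·Naᵢ) = Kₒ + α·Naₒ → α = (6.1491·137.0 − 8.57) / (149.0 − 6.1491·19.6)
α = (842.4 − 8.57) / (149.0 − 120.5) = 833.9/28.48 = 29.28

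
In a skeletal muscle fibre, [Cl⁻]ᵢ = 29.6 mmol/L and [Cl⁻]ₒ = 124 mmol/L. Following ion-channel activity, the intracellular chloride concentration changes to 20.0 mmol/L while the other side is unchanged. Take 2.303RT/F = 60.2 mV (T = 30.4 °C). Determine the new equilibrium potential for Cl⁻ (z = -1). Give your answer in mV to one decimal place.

After the shift: [Cl⁻]_out = 124, [Cl⁻]_in = 20.0 mmol/L.
E_new = (60.2/-1)·log₁₀(124/20.0) = -60.20 · (0.7924) = -47.70 mV

-47.7 mV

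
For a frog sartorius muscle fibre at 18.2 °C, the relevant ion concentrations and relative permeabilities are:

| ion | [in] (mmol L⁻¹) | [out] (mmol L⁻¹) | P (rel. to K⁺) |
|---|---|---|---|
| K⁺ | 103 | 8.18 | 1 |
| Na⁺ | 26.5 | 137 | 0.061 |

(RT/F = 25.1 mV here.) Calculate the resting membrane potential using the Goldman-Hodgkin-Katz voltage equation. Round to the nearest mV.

Vm = 25.1 · ln[(Σ P·[cation]ₒ + Σ P·[anion]ᵢ) / (Σ P·[cation]ᵢ + Σ P·[anion]ₒ)]
Numerator = 1×8.18 + 0.061×137 = 16.54
Denominator = 1×103 + 0.061×26.5 = 104.6
Vm = 25.1 · ln(0.15807) = 25.1 × (-1.8447) = -46.30 mV

-46 mV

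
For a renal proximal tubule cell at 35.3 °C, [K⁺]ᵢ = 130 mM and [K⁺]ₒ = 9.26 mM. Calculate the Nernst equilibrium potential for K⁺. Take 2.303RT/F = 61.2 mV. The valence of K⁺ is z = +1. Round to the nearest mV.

E = (61.2/z) · log₁₀([K⁺]_out/[K⁺]_in) with z = +1.
= (61.2/1) · log₁₀(9.26/130) = 61.20 · log₁₀(0.07123)
= 61.20 · (-1.1473) = -70.22 mV

-70 mV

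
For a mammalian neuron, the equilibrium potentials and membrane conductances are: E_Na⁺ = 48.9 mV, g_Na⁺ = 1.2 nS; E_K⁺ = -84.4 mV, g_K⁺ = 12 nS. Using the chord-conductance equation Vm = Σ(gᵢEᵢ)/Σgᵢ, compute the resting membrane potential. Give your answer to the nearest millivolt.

-72 mV

Σ gᵢEᵢ = 1.2·(48.9) + 12·(-84.4) = -954.12
Σ gᵢ = 1.2 + 12 = 13.2
Vm = -954.12 / 13.2 = -72.28 mV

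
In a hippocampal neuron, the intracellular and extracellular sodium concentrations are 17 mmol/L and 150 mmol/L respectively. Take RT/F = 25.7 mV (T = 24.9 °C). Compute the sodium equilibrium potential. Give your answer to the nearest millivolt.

E = (25.7/z) · ln([Na⁺]_out/[Na⁺]_in) with z = +1.
= (25.7/1) · ln(150/17) = 25.70 · ln(8.824)
= 25.70 · (2.1774) = 55.96 mV

56 mV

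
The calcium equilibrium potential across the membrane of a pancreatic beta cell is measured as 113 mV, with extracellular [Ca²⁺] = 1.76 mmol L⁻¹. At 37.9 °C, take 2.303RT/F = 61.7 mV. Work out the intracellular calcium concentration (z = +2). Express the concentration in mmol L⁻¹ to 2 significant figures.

Nernst: E = (61.7/2) · log₁₀([out]/[in]), so log₁₀([out]/[in]) = 113.0 × 2 / 61.7 = 3.6629.
[out]/[in] = 10^(3.6629) = 4601.
[in] = 1.76 / 4601 = 0.0003825 mmol L⁻¹.

0.00038 mmol L⁻¹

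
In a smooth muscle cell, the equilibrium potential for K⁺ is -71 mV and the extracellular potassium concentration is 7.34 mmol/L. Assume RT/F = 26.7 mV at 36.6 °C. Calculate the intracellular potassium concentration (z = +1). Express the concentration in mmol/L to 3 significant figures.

Nernst: E = (26.7/1) · ln([out]/[in]), so ln([out]/[in]) = -71.0 × 1 / 26.7 = -2.6592.
[out]/[in] = e^(-2.6592) = 0.07001.
[in] = 7.34 / 0.07001 = 104.8 mmol/L.

105 mmol/L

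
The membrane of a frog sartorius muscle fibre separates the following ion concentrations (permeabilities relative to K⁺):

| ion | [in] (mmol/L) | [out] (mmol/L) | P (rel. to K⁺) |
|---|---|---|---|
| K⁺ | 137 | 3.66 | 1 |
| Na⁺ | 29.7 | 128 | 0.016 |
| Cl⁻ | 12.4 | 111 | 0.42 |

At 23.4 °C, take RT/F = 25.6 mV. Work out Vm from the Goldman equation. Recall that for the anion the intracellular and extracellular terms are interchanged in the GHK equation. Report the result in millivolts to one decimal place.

-72.3 mV

Vm = 25.6 · ln[(Σ P·[cation]ₒ + Σ P·[anion]ᵢ) / (Σ P·[cation]ᵢ + Σ P·[anion]ₒ)]
Numerator = 1×3.66 + 0.016×128 + 0.42×12.4 = 10.92
Denominator = 1×137 + 0.016×29.7 + 0.42×111 = 184.1
Vm = 25.6 · ln(0.059295) = 25.6 × (-2.8252) = -72.33 mV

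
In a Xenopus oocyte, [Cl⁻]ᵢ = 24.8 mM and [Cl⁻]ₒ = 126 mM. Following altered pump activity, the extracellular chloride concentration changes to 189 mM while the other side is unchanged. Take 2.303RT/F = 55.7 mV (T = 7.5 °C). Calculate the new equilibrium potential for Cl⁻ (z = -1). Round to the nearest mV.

After the shift: [Cl⁻]_out = 189, [Cl⁻]_in = 24.8 mM.
E_new = (55.7/-1)·log₁₀(189/24.8) = -55.70 · (0.8820) = -49.13 mV

-49 mV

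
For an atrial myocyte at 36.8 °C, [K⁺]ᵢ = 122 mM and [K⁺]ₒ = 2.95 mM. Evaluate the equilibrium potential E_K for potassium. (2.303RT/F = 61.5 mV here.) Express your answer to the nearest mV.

-99 mV

E = (61.5/z) · log₁₀([K⁺]_out/[K⁺]_in) with z = +1.
= (61.5/1) · log₁₀(2.95/122) = 61.50 · log₁₀(0.02418)
= 61.50 · (-1.6165) = -99.42 mV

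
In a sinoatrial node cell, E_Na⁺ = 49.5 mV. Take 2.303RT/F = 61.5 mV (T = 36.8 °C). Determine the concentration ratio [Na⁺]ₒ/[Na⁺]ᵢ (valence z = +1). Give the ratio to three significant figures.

log₁₀([out]/[in]) = E·z/(61.5) = 49.5 × 1 / 61.5 = 0.8049
[out]/[in] = 10^(0.8049) = 6.381

6.38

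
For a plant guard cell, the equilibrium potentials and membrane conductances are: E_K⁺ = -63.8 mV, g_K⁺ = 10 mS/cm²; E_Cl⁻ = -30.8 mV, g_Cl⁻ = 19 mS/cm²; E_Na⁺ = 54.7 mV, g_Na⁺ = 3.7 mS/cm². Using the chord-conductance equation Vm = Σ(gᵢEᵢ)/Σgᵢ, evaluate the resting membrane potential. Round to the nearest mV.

Σ gᵢEᵢ = 10·(-63.8) + 19·(-30.8) + 3.7·(54.7) = -1020.81
Σ gᵢ = 10 + 19 + 3.7 = 32.7
Vm = -1020.81 / 32.7 = -31.22 mV

-31 mV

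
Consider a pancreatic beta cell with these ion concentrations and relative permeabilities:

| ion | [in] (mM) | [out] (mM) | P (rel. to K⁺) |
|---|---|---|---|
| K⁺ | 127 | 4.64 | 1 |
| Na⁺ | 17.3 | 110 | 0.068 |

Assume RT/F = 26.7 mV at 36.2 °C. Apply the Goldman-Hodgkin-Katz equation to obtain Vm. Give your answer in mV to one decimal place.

Vm = 26.7 · ln[(Σ P·[cation]ₒ + Σ P·[anion]ᵢ) / (Σ P·[cation]ᵢ + Σ P·[anion]ₒ)]
Numerator = 1×4.64 + 0.068×110 = 12.12
Denominator = 1×127 + 0.068×17.3 = 128.2
Vm = 26.7 · ln(0.094557) = 26.7 × (-2.3586) = -62.97 mV

-63.0 mV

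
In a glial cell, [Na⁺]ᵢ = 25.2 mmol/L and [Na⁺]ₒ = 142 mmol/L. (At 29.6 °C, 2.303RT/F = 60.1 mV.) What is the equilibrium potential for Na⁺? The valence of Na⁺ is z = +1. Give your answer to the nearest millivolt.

45 mV

E = (60.1/z) · log₁₀([Na⁺]_out/[Na⁺]_in) with z = +1.
= (60.1/1) · log₁₀(142/25.2) = 60.10 · log₁₀(5.635)
= 60.10 · (0.7509) = 45.13 mV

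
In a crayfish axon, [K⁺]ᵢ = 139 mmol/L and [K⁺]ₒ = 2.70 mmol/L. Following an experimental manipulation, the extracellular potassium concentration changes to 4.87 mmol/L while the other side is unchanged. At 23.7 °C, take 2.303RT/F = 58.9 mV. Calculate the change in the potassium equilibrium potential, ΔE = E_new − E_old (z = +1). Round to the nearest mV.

E_old = (58.9/1)·log₁₀(2.70/139) = -100.82 mV
E_new = (58.9/1)·log₁₀(4.87/139) = -85.73 mV
ΔE = -85.73 − (-100.82) = 15.09 mV

15 mV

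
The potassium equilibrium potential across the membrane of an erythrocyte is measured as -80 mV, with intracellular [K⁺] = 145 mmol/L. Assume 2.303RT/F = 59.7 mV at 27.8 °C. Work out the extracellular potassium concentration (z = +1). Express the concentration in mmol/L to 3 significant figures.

6.63 mmol/L

Nernst: E = (59.7/1) · log₁₀([out]/[in]), so log₁₀([out]/[in]) = -80.0 × 1 / 59.7 = -1.3400.
[out]/[in] = 10^(-1.3400) = 0.04571.
[out] = 0.04571 × 145 = 6.627 mmol/L.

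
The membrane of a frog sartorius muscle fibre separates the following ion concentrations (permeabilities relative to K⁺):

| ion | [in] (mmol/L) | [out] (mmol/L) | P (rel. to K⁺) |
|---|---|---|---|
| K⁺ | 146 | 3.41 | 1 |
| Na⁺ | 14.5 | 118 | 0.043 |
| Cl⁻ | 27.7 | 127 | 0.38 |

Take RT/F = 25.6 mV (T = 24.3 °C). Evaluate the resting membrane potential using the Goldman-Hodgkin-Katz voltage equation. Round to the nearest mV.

Vm = 25.6 · ln[(Σ P·[cation]ₒ + Σ P·[anion]ᵢ) / (Σ P·[cation]ᵢ + Σ P·[anion]ₒ)]
Numerator = 1×3.41 + 0.043×118 + 0.38×27.7 = 19.01
Denominator = 1×146 + 0.043×14.5 + 0.38×127 = 194.9
Vm = 25.6 · ln(0.097545) = 25.6 × (-2.3274) = -59.58 mV

-60 mV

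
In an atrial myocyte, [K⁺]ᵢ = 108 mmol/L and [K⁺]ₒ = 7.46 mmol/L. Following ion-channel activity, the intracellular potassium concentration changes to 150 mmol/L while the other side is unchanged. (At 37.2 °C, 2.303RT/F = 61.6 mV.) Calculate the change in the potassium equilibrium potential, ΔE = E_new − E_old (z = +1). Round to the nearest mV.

-9 mV

E_old = (61.6/1)·log₁₀(7.46/108) = -71.50 mV
E_new = (61.6/1)·log₁₀(7.46/150) = -80.29 mV
ΔE = -80.29 − (-71.50) = -8.79 mV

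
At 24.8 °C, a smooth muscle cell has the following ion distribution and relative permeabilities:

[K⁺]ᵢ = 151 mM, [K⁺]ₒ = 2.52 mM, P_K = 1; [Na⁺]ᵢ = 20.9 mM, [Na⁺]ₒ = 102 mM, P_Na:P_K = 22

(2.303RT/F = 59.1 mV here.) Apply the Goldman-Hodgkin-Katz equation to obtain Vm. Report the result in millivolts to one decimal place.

Vm = 59.1 · log₁₀[(Σ P·[cation]ₒ + Σ P·[anion]ᵢ) / (Σ P·[cation]ᵢ + Σ P·[anion]ₒ)]
Numerator = 1×2.52 + 22×102 = 2247
Denominator = 1×151 + 22×20.9 = 610.8
Vm = 59.1 · log₁₀(3.678) = 59.1 × (0.5656) = 33.43 mV

33.4 mV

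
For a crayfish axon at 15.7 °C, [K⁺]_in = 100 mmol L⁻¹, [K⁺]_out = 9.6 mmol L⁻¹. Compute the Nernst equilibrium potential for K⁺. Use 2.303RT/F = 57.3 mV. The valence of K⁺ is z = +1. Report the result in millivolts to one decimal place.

E = (57.3/z) · log₁₀([K⁺]_out/[K⁺]_in) with z = +1.
= (57.3/1) · log₁₀(9.6/100) = 57.30 · log₁₀(0.096)
= 57.30 · (-1.0177) = -58.32 mV

-58.3 mV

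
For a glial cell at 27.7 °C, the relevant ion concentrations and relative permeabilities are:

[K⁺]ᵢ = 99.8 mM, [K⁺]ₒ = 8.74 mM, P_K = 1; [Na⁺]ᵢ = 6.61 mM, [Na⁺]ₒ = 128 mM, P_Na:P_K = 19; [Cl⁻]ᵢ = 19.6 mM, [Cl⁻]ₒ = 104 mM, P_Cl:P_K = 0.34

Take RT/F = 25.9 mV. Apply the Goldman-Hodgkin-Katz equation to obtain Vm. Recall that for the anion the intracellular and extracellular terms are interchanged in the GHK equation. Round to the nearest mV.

Vm = 25.9 · ln[(Σ P·[cation]ₒ + Σ P·[anion]ᵢ) / (Σ P·[cation]ᵢ + Σ P·[anion]ₒ)]
Numerator = 1×8.74 + 19×128 + 0.34×19.6 = 2447
Denominator = 1×99.8 + 19×6.61 + 0.34×104 = 260.8
Vm = 25.9 · ln(9.386) = 25.9 × (2.2392) = 58.00 mV

58 mV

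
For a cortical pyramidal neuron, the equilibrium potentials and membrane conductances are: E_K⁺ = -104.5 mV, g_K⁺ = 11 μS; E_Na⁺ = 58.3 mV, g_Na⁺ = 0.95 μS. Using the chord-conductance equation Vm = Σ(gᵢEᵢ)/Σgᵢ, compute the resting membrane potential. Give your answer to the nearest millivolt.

Σ gᵢEᵢ = 11·(-104.5) + 0.95·(58.3) = -1094.12
Σ gᵢ = 11 + 0.95 = 11.95
Vm = -1094.12 / 11.95 = -91.56 mV

-92 mV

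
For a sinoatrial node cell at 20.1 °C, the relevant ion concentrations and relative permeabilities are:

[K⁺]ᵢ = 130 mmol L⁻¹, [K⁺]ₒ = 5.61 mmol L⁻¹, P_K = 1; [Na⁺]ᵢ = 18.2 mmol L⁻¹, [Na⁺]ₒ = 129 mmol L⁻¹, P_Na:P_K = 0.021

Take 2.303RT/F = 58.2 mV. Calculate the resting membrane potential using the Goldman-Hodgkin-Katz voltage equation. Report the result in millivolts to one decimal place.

Vm = 58.2 · log₁₀[(Σ P·[cation]ₒ + Σ P·[anion]ᵢ) / (Σ P·[cation]ᵢ + Σ P·[anion]ₒ)]
Numerator = 1×5.61 + 0.021×129 = 8.319
Denominator = 1×130 + 0.021×18.2 = 130.4
Vm = 58.2 · log₁₀(0.063805) = 58.2 × (-1.1951) = -69.56 mV

-69.6 mV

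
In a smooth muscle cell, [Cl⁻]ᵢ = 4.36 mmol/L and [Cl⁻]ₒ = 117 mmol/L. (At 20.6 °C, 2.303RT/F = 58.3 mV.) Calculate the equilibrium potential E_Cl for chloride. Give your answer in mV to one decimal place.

-83.3 mV

E = (58.3/z) · log₁₀([Cl⁻]_out/[Cl⁻]_in) with z = -1.
For an anion, dividing by z = -1 reverses the sign.
= (58.3/-1) · log₁₀(117/4.36) = -58.30 · log₁₀(26.83)
= -58.30 · (1.4287) = -83.29 mV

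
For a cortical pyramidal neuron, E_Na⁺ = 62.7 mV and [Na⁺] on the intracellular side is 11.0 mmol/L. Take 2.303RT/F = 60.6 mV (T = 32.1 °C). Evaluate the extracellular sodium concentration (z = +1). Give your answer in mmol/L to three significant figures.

119 mmol/L

Nernst: E = (60.6/1) · log₁₀([out]/[in]), so log₁₀([out]/[in]) = 62.7 × 1 / 60.6 = 1.0347.
[out]/[in] = 10^(1.0347) = 10.83.
[out] = 10.83 × 11.0 = 119.1 mmol/L.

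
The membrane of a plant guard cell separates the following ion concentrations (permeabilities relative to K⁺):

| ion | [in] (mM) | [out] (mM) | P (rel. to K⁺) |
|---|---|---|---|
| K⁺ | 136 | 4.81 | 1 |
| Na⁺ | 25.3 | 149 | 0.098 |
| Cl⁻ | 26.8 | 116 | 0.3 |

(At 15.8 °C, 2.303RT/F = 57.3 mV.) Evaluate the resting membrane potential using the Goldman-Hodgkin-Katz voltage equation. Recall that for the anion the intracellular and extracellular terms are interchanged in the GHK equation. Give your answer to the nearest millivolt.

-46 mV

Vm = 57.3 · log₁₀[(Σ P·[cation]ₒ + Σ P·[anion]ᵢ) / (Σ P·[cation]ᵢ + Σ P·[anion]ₒ)]
Numerator = 1×4.81 + 0.098×149 + 0.3×26.8 = 27.45
Denominator = 1×136 + 0.098×25.3 + 0.3×116 = 173.3
Vm = 57.3 · log₁₀(0.15843) = 57.3 × (-0.8002) = -45.85 mV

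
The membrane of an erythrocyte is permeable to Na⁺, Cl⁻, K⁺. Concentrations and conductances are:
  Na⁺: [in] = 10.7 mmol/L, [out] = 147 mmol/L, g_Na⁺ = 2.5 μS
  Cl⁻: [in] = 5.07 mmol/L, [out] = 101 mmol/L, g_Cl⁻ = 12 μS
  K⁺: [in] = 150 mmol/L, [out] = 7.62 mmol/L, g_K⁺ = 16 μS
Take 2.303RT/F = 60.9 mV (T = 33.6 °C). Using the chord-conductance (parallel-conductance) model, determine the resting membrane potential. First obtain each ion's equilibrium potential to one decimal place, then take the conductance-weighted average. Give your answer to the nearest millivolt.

-67 mV

E_Na⁺ = (60.9/1)·log₁₀(147/10.7) = 69.3 mV
E_Cl⁻ = (60.9/-1)·log₁₀(101/5.07) = -79.1 mV
E_K⁺ = (60.9/1)·log₁₀(7.62/150) = -78.8 mV
Vm = (Σ gᵢEᵢ)/(Σ gᵢ) = (2.5·69.3 + 12·-79.1 + 16·-78.8) / (2.5 + 12 + 16)
= -2036.75 / 30.5 = -66.78 mV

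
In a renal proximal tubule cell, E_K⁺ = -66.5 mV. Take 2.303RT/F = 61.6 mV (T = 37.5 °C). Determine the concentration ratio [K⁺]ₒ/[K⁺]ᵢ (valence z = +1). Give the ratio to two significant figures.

log₁₀([out]/[in]) = E·z/(61.6) = -66.5 × 1 / 61.6 = -1.0795
[out]/[in] = 10^(-1.0795) = 0.08326

0.083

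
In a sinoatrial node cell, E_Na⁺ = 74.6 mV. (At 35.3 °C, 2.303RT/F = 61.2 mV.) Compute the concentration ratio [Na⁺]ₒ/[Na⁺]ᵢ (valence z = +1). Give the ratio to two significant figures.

log₁₀([out]/[in]) = E·z/(61.2) = 74.6 × 1 / 61.2 = 1.2190
[out]/[in] = 10^(1.2190) = 16.56

17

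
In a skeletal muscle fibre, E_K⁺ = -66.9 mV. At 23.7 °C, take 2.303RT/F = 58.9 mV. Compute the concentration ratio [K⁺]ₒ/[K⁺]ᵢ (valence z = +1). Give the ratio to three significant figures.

0.0731

log₁₀([out]/[in]) = E·z/(58.9) = -66.9 × 1 / 58.9 = -1.1358
[out]/[in] = 10^(-1.1358) = 0.07314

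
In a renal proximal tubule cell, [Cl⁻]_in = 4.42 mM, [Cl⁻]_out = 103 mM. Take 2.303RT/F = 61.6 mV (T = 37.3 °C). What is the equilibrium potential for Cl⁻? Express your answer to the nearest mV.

E = (61.6/z) · log₁₀([Cl⁻]_out/[Cl⁻]_in) with z = -1.
For an anion, dividing by z = -1 reverses the sign.
= (61.6/-1) · log₁₀(103/4.42) = -61.60 · log₁₀(23.3)
= -61.60 · (1.3674) = -84.23 mV

-84 mV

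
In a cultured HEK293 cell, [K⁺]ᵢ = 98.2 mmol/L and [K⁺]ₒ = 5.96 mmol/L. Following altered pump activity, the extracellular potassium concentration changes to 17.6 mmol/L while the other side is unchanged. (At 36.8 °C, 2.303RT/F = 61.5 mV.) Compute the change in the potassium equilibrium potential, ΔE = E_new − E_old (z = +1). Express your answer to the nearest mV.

E_old = (61.5/1)·log₁₀(5.96/98.2) = -74.84 mV
E_new = (61.5/1)·log₁₀(17.6/98.2) = -45.92 mV
ΔE = -45.92 − (-74.84) = 28.92 mV

29 mV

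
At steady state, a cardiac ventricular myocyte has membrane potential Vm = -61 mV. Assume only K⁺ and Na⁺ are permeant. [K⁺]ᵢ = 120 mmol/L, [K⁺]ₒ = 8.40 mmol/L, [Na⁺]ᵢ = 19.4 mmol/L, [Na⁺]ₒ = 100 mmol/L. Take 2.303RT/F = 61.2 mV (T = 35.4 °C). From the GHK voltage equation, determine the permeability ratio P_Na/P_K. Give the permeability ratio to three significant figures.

0.0376

Let α = P_Na/P_K. GHK: Vm = 61.2·log₁₀[(Kₒ + α·Naₒ)/(Kᵢ + α·Naᵢ)].
10^(Vm/61.2) = 10^(-61.0/61.2) = 0.10076
So 0.10076·(Kᵢ + α·Naᵢ) = Kₒ + α·Naₒ → α = (0.10076·120.0 − 8.4) / (100.0 − 0.10076·19.4)
α = (12.09 − 8.4) / (100.0 − 1.955) = 3.691/98.05 = 0.03764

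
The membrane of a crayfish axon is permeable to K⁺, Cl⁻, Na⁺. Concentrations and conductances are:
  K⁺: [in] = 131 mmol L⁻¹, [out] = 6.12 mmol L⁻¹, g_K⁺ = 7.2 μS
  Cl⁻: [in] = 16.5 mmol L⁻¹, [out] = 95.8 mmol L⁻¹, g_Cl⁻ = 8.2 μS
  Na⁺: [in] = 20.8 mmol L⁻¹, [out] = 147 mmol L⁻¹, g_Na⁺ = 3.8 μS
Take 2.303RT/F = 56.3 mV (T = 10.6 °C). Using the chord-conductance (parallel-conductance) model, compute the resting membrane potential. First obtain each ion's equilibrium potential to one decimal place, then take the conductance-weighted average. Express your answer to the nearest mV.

E_K⁺ = (56.3/1)·log₁₀(6.12/131) = -74.9 mV
E_Cl⁻ = (56.3/-1)·log₁₀(95.8/16.5) = -43.0 mV
E_Na⁺ = (56.3/1)·log₁₀(147/20.8) = 47.8 mV
Vm = (Σ gᵢEᵢ)/(Σ gᵢ) = (7.2·-74.9 + 8.2·-43.0 + 3.8·47.8) / (7.2 + 8.2 + 3.8)
= -710.24 / 19.2 = -36.99 mV

-37 mV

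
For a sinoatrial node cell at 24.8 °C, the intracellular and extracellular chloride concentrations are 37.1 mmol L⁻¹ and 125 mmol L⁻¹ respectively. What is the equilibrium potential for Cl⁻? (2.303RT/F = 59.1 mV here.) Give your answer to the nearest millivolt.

-31 mV

E = (59.1/z) · log₁₀([Cl⁻]_out/[Cl⁻]_in) with z = -1.
For an anion, dividing by z = -1 reverses the sign.
= (59.1/-1) · log₁₀(125/37.1) = -59.10 · log₁₀(3.369)
= -59.10 · (0.5275) = -31.18 mV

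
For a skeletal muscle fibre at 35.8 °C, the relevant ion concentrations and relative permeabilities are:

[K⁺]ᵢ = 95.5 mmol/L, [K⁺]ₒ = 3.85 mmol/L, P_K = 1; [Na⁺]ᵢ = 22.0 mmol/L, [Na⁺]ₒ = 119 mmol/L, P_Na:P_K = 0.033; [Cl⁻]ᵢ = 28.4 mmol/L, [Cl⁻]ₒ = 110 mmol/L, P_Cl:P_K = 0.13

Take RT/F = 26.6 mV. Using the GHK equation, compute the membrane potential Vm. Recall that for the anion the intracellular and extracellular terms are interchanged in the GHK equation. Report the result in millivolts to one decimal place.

-60.3 mV

Vm = 26.6 · ln[(Σ P·[cation]ₒ + Σ P·[anion]ᵢ) / (Σ P·[cation]ᵢ + Σ P·[anion]ₒ)]
Numerator = 1×3.85 + 0.033×119 + 0.13×28.4 = 11.47
Denominator = 1×95.5 + 0.033×22.0 + 0.13×110 = 110.5
Vm = 26.6 · ln(0.10377) = 26.6 × (-2.2656) = -60.27 mV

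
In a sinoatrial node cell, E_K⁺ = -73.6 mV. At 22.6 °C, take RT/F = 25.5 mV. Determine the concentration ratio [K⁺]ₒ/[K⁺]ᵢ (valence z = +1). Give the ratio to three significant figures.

ln([out]/[in]) = E·z/(25.5) = -73.6 × 1 / 25.5 = -2.8863
[out]/[in] = e^(-2.8863) = 0.05578

0.0558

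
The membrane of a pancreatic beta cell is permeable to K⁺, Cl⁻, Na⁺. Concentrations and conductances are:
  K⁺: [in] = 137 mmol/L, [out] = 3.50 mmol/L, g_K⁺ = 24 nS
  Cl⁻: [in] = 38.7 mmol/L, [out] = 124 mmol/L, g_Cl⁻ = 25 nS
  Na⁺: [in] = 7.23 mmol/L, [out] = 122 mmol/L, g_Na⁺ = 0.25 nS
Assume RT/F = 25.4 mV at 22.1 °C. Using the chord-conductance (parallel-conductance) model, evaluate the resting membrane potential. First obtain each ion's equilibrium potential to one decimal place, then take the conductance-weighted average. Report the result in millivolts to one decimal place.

-60.0 mV

E_K⁺ = (25.4/1)·ln(3.50/137) = -93.1 mV
E_Cl⁻ = (25.4/-1)·ln(124/38.7) = -29.6 mV
E_Na⁺ = (25.4/1)·ln(122/7.23) = 71.8 mV
Vm = (Σ gᵢEᵢ)/(Σ gᵢ) = (24·-93.1 + 25·-29.6 + 0.25·71.8) / (24 + 25 + 0.25)
= -2956.45 / 49.25 = -60.03 mV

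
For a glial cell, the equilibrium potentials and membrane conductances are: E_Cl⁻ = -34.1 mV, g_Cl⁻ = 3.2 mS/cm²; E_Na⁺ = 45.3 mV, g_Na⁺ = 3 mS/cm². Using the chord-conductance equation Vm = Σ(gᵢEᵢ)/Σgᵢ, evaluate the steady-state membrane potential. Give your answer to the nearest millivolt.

Σ gᵢEᵢ = 3.2·(-34.1) + 3·(45.3) = 26.78
Σ gᵢ = 3.2 + 3 = 6.2
Vm = 26.78 / 6.2 = 4.32 mV

4 mV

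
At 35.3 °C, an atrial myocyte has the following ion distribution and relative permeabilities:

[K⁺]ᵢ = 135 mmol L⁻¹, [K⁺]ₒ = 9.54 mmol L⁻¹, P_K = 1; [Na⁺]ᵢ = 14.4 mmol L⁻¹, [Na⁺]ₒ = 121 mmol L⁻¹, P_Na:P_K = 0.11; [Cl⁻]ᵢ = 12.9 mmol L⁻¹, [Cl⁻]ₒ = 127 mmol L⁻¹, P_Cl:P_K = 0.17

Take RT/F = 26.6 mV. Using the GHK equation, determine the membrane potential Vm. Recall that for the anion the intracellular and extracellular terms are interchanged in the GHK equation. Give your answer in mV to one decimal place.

Vm = 26.6 · ln[(Σ P·[cation]ₒ + Σ P·[anion]ᵢ) / (Σ P·[cation]ᵢ + Σ P·[anion]ₒ)]
Numerator = 1×9.54 + 0.11×121 + 0.17×12.9 = 25.04
Denominator = 1×135 + 0.11×14.4 + 0.17×127 = 158.2
Vm = 26.6 · ln(0.15833) = 26.6 × (-1.8431) = -49.03 mV

-49.0 mV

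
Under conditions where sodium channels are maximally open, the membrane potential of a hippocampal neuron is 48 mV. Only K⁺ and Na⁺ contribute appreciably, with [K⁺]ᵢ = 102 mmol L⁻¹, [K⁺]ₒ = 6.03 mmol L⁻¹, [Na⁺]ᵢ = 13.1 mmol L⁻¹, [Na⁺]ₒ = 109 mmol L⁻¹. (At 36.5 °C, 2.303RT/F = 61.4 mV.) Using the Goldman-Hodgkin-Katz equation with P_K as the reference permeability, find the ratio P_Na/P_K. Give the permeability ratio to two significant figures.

21

Let α = P_Na/P_K. GHK: Vm = 61.4·log₁₀[(Kₒ + α·Naₒ)/(Kᵢ + α·Naᵢ)].
10^(Vm/61.4) = 10^(48.0/61.4) = 6.05
So 6.05·(Kᵢ + α·Naᵢ) = Kₒ + α·Naₒ → α = (6.05·102.0 − 6.03) / (109.0 − 6.05·13.1)
α = (617.1 − 6.03) / (109.0 − 79.26) = 611.1/29.74 = 20.54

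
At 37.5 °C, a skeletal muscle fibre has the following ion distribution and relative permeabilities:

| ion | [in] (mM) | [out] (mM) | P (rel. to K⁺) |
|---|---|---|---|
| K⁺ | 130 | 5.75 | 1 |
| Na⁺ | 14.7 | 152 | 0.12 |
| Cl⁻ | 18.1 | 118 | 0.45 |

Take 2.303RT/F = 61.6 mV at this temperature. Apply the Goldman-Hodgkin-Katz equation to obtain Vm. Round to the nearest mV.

Vm = 61.6 · log₁₀[(Σ P·[cation]ₒ + Σ P·[anion]ᵢ) / (Σ P·[cation]ᵢ + Σ P·[anion]ₒ)]
Numerator = 1×5.75 + 0.12×152 + 0.45×18.1 = 32.13
Denominator = 1×130 + 0.12×14.7 + 0.45×118 = 184.9
Vm = 61.6 · log₁₀(0.17383) = 61.6 × (-0.7599) = -46.81 mV

-47 mV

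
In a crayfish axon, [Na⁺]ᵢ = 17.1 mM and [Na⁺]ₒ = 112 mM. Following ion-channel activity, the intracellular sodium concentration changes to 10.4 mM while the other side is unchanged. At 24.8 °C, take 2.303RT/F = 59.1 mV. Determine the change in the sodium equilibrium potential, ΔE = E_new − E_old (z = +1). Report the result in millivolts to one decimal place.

12.8 mV

E_old = (59.1/1)·log₁₀(112/17.1) = 48.24 mV
E_new = (59.1/1)·log₁₀(112/10.4) = 61.00 mV
ΔE = 61.00 − (48.24) = 12.76 mV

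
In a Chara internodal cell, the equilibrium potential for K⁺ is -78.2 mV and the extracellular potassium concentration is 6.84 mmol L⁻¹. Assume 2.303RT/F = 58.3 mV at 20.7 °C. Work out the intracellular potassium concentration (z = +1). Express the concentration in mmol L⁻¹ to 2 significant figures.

Nernst: E = (58.3/1) · log₁₀([out]/[in]), so log₁₀([out]/[in]) = -78.2 × 1 / 58.3 = -1.3413.
[out]/[in] = 10^(-1.3413) = 0.04557.
[in] = 6.84 / 0.04557 = 150.1 mmol L⁻¹.

150 mmol L⁻¹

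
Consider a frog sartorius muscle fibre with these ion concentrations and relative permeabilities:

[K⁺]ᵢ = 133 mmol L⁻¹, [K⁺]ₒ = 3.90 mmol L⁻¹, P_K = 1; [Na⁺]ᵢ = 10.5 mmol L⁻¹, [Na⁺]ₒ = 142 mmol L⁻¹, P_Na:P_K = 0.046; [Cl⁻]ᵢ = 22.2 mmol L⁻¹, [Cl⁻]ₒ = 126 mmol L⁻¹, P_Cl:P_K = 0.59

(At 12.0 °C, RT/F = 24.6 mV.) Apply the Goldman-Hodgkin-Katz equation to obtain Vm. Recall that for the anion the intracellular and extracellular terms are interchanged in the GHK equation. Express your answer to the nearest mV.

-54 mV

Vm = 24.6 · ln[(Σ P·[cation]ₒ + Σ P·[anion]ᵢ) / (Σ P·[cation]ᵢ + Σ P·[anion]ₒ)]
Numerator = 1×3.90 + 0.046×142 + 0.59×22.2 = 23.53
Denominator = 1×133 + 0.046×10.5 + 0.59×126 = 207.8
Vm = 24.6 · ln(0.11322) = 24.6 × (-2.1784) = -53.59 mV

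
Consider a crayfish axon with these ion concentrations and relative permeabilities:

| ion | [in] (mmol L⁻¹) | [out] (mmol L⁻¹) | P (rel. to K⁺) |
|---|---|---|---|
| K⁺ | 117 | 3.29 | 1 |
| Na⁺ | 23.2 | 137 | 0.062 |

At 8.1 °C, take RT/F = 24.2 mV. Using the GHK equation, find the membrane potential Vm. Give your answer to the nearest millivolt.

-56 mV

Vm = 24.2 · ln[(Σ P·[cation]ₒ + Σ P·[anion]ᵢ) / (Σ P·[cation]ᵢ + Σ P·[anion]ₒ)]
Numerator = 1×3.29 + 0.062×137 = 11.78
Denominator = 1×117 + 0.062×23.2 = 118.4
Vm = 24.2 · ln(0.099495) = 24.2 × (-2.3077) = -55.85 mV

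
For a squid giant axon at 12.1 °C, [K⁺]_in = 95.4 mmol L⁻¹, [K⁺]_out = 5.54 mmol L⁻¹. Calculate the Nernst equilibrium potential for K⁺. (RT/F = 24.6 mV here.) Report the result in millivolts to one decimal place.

-70.0 mV

E = (24.6/z) · ln([K⁺]_out/[K⁺]_in) with z = +1.
= (24.6/1) · ln(5.54/95.4) = 24.60 · ln(0.05807)
= 24.60 · (-2.8461) = -70.01 mV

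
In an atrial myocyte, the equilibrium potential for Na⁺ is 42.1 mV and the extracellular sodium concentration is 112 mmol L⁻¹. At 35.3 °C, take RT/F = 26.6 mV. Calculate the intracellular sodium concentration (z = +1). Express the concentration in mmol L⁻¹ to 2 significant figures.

23 mmol L⁻¹

Nernst: E = (26.6/1) · ln([out]/[in]), so ln([out]/[in]) = 42.1 × 1 / 26.6 = 1.5827.
[out]/[in] = e^(1.5827) = 4.868.
[in] = 112 / 4.868 = 23.01 mmol L⁻¹.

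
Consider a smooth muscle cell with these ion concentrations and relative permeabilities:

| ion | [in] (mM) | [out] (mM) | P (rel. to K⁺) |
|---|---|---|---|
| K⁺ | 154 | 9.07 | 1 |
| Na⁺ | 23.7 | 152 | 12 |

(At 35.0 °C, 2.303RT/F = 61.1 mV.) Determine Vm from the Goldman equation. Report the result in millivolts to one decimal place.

Vm = 61.1 · log₁₀[(Σ P·[cation]ₒ + Σ P·[anion]ᵢ) / (Σ P·[cation]ᵢ + Σ P·[anion]ₒ)]
Numerator = 1×9.07 + 12×152 = 1833
Denominator = 1×154 + 12×23.7 = 438.4
Vm = 61.1 · log₁₀(4.1813) = 61.1 × (0.6213) = 37.96 mV

38.0 mV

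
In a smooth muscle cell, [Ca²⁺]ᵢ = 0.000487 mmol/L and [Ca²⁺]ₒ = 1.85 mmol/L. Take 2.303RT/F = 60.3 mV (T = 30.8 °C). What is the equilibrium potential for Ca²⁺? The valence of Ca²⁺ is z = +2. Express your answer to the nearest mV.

108 mV

E = (60.3/z) · log₁₀([Ca²⁺]_out/[Ca²⁺]_in) with z = +2.
= (60.3/2) · log₁₀(1.85/0.000487) = 30.15 · log₁₀(3799)
= 30.15 · (3.5796) = 107.93 mV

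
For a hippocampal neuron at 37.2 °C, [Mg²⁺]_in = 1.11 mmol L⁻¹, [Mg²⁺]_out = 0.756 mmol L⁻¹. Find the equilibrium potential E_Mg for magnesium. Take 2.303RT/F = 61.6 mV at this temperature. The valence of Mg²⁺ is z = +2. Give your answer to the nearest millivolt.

-5 mV

E = (61.6/z) · log₁₀([Mg²⁺]_out/[Mg²⁺]_in) with z = +2.
= (61.6/2) · log₁₀(0.756/1.11) = 30.80 · log₁₀(0.6811)
= 30.80 · (-0.1668) = -5.14 mV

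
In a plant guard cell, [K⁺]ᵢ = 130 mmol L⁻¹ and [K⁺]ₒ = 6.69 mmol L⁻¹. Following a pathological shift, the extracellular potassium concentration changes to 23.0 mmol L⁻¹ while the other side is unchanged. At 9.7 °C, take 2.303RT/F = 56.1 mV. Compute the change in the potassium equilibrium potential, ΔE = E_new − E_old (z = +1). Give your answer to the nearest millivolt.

30 mV

E_old = (56.1/1)·log₁₀(6.69/130) = -72.29 mV
E_new = (56.1/1)·log₁₀(23.0/130) = -42.20 mV
ΔE = -42.20 − (-72.29) = 30.09 mV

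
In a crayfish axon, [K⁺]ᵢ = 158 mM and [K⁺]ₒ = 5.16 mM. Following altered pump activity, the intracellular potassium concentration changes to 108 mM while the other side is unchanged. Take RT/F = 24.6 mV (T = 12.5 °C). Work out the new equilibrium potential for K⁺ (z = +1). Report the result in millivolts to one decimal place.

After the shift: [K⁺]_out = 5.16, [K⁺]_in = 108 mM.
E_new = (24.6/1)·ln(5.16/108) = 24.60 · (-3.0412) = -74.81 mV

-74.8 mV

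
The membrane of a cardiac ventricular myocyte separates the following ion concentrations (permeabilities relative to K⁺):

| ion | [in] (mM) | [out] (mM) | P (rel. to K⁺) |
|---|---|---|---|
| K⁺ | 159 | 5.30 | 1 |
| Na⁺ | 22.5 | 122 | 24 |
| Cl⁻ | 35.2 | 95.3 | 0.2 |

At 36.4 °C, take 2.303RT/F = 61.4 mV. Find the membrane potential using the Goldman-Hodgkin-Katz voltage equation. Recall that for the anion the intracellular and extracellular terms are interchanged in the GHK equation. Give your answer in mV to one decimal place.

37.6 mV

Vm = 61.4 · log₁₀[(Σ P·[cation]ₒ + Σ P·[anion]ᵢ) / (Σ P·[cation]ᵢ + Σ P·[anion]ₒ)]
Numerator = 1×5.30 + 24×122 + 0.2×35.2 = 2940
Denominator = 1×159 + 24×22.5 + 0.2×95.3 = 718.1
Vm = 61.4 · log₁₀(4.0948) = 61.4 × (0.6122) = 37.59 mV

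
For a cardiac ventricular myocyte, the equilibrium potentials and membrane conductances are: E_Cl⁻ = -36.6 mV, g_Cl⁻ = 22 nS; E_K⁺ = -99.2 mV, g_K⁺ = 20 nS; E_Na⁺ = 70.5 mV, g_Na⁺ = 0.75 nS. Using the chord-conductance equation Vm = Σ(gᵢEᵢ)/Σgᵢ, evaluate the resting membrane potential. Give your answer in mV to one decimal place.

-64.0 mV

Σ gᵢEᵢ = 22·(-36.6) + 20·(-99.2) + 0.75·(70.5) = -2736.32
Σ gᵢ = 22 + 20 + 0.75 = 42.75
Vm = -2736.32 / 42.75 = -64.01 mV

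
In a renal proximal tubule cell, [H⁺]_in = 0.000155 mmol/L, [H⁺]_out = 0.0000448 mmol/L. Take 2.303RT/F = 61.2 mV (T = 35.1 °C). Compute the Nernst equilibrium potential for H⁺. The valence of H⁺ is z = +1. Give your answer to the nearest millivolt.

E = (61.2/z) · log₁₀([H⁺]_out/[H⁺]_in) with z = +1.
= (61.2/1) · log₁₀(0.0000448/0.000155) = 61.20 · log₁₀(0.289)
= 61.20 · (-0.5391) = -32.99 mV

-33 mV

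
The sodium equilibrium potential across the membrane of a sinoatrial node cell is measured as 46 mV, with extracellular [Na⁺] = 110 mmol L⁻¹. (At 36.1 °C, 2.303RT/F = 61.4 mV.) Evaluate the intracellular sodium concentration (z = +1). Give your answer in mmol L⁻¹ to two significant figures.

Nernst: E = (61.4/1) · log₁₀([out]/[in]), so log₁₀([out]/[in]) = 46.0 × 1 / 61.4 = 0.7492.
[out]/[in] = 10^(0.7492) = 5.613.
[in] = 110 / 5.613 = 19.6 mmol L⁻¹.

20 mmol L⁻¹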